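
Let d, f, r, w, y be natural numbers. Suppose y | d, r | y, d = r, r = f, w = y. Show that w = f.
From d = r and y | d, y | r. Since r | y, y = r. Because w = y, w = r. r = f, so w = f.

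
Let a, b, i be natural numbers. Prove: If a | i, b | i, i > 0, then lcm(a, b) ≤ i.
a | i and b | i, hence lcm(a, b) | i. i > 0, so lcm(a, b) ≤ i.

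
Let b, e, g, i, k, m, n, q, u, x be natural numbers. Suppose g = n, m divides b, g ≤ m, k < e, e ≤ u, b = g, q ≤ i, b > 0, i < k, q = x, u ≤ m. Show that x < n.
From q = x and q ≤ i, x ≤ i. Because i < k and k < e, i < e. Since e ≤ u, i < u. x ≤ i, so x < u. m divides b and b > 0, so m ≤ b. Since b = g, m ≤ g. Since g ≤ m, m = g. g = n, so m = n. u ≤ m, so u ≤ n. Since x < u, x < n.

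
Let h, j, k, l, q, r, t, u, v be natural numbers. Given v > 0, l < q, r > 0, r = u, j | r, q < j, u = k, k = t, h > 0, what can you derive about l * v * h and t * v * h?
l * v * h < t * v * h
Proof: l < q and q < j, thus l < j. r = u and u = k, so r = k. j | r and r > 0, therefore j ≤ r. Since r = k, j ≤ k. Since l < j, l < k. Since k = t, l < t. Since v > 0, l * v < t * v. h > 0, so l * v * h < t * v * h.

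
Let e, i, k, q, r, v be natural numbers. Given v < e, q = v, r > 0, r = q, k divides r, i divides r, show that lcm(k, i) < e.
Because r = q and q = v, r = v. Since k divides r and i divides r, lcm(k, i) divides r. Since r > 0, lcm(k, i) ≤ r. Since r = v, lcm(k, i) ≤ v. Since v < e, lcm(k, i) < e.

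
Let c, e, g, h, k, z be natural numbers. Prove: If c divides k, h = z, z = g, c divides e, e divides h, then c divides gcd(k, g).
Because h = z and z = g, h = g. c divides e and e divides h, so c divides h. h = g, so c divides g. Since c divides k, c divides gcd(k, g).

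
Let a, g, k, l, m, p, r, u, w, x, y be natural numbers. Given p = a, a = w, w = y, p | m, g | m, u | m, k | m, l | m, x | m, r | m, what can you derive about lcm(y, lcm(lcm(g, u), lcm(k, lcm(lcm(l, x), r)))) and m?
lcm(y, lcm(lcm(g, u), lcm(k, lcm(lcm(l, x), r)))) | m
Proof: Since p = a and a = w, p = w. w = y, so p = y. Since p | m, y | m. From g | m and u | m, lcm(g, u) | m. Because l | m and x | m, lcm(l, x) | m. Since r | m, lcm(lcm(l, x), r) | m. k | m, so lcm(k, lcm(lcm(l, x), r)) | m. lcm(g, u) | m, so lcm(lcm(g, u), lcm(k, lcm(lcm(l, x), r))) | m. y | m, so lcm(y, lcm(lcm(g, u), lcm(k, lcm(lcm(l, x), r)))) | m.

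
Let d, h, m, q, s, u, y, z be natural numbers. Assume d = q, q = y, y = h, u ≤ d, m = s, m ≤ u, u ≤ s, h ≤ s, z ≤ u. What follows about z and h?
z ≤ h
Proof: d = q and q = y, so d = y. Since y = h, d = h. From u ≤ d, u ≤ h. m = s and m ≤ u, thus s ≤ u. From u ≤ s, s = u. h ≤ s, so h ≤ u. u ≤ h, so u = h. Since z ≤ u, z ≤ h.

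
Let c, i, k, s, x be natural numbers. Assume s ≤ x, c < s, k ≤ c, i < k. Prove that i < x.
i < k and k ≤ c, hence i < c. c < s, so i < s. Since s ≤ x, i < x.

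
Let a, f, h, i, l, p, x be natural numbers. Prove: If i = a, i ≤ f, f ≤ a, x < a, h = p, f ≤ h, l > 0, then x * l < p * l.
Because i = a and i ≤ f, a ≤ f. Since f ≤ a, a = f. From x < a, x < f. h = p and f ≤ h, so f ≤ p. x < f, so x < p. Since l > 0, by multiplying by a positive, x * l < p * l.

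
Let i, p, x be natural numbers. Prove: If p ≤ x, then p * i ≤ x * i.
p ≤ x. By multiplying by a non-negative, p * i ≤ x * i.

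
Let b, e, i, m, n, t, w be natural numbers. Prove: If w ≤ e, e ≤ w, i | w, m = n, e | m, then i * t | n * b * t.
w ≤ e and e ≤ w, so w = e. i | w, so i | e. Because m = n and e | m, e | n. Since i | e, i | n. Then i | n * b. Then i * t | n * b * t.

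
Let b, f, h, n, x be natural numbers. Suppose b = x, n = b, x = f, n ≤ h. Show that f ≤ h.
From b = x and x = f, b = f. n = b and n ≤ h, thus b ≤ h. b = f, so f ≤ h.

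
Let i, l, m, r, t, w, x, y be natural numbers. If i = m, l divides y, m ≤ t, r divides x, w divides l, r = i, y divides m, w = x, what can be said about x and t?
x ≤ t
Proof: r = i and i = m, therefore r = m. Since r divides x, m divides x. w divides l and l divides y, so w divides y. y divides m, so w divides m. w = x, so x divides m. Since m divides x, m = x. Since m ≤ t, x ≤ t.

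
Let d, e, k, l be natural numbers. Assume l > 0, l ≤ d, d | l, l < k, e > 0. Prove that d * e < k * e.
d | l and l > 0, hence d ≤ l. l ≤ d, so l = d. From l < k, d < k. e > 0, so d * e < k * e.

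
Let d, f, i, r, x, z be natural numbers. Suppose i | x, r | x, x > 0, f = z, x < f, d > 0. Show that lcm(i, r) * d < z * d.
From i | x and r | x, lcm(i, r) | x. From x > 0, lcm(i, r) ≤ x. Because f = z and x < f, x < z. Because lcm(i, r) ≤ x, lcm(i, r) < z. d > 0, so lcm(i, r) * d < z * d.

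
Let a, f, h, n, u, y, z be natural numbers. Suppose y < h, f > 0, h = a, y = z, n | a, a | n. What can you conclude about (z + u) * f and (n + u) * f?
(z + u) * f < (n + u) * f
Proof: a | n and n | a, therefore a = n. Since h = a, h = n. Since y = z and y < h, z < h. h = n, so z < n. Then z + u < n + u. Since f > 0, (z + u) * f < (n + u) * f.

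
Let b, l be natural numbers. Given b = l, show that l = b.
b = l. By symmetry, l = b.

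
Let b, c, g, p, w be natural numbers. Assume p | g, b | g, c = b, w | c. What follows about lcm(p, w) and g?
lcm(p, w) | g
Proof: c = b and w | c, so w | b. b | g, so w | g. Because p | g, lcm(p, w) | g.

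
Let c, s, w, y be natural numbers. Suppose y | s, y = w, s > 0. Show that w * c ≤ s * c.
Because y = w and y | s, w | s. Since s > 0, w ≤ s. Then w * c ≤ s * c.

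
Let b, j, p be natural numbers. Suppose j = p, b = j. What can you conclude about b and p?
b = p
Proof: b = j and j = p. By transitivity, b = p.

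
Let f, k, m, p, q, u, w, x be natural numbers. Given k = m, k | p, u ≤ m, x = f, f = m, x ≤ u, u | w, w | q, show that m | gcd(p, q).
Because k = m and k | p, m | p. x = f and f = m, so x = m. x ≤ u, so m ≤ u. Since u ≤ m, u = m. Since u | w and w | q, u | q. Since u = m, m | q. Since m | p, m | gcd(p, q).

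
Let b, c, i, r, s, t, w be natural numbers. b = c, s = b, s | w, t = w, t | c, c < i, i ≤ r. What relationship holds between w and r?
w < r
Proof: Since s = b and s | w, b | w. b = c, so c | w. Because t = w and t | c, w | c. c | w, so c = w. Since c < i and i ≤ r, c < r. Since c = w, w < r.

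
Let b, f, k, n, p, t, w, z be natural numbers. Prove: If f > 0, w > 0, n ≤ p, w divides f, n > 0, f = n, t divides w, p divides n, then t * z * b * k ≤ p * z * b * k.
From p divides n and n > 0, p ≤ n. Since n ≤ p, n = p. f = n, so f = p. From t divides w and w > 0, t ≤ w. From w divides f and f > 0, w ≤ f. Because t ≤ w, t ≤ f. f = p, so t ≤ p. By multiplying by a non-negative, t * z ≤ p * z. By multiplying by a non-negative, t * z * b ≤ p * z * b. By multiplying by a non-negative, t * z * b * k ≤ p * z * b * k.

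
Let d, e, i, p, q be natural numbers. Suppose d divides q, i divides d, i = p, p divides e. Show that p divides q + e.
i = p and i divides d, thus p divides d. Since d divides q, p divides q. p divides e, so p divides q + e.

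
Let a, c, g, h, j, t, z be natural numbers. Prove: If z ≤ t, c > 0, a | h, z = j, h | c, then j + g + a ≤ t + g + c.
Because z = j and z ≤ t, j ≤ t. Then j + g ≤ t + g. From a | h and h | c, a | c. c > 0, so a ≤ c. j + g ≤ t + g, so j + g + a ≤ t + g + c.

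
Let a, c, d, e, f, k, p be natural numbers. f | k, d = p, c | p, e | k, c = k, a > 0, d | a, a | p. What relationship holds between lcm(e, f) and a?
lcm(e, f) ≤ a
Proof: Since e | k and f | k, lcm(e, f) | k. d = p and d | a, therefore p | a. a | p, so p = a. Because c = k and c | p, k | p. Since p = a, k | a. Since lcm(e, f) | k, lcm(e, f) | a. a > 0, so lcm(e, f) ≤ a.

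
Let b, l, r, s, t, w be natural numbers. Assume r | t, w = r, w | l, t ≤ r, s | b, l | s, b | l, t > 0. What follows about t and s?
t | s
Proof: Because r | t and t > 0, r ≤ t. Since t ≤ r, r = t. Since w = r, w = t. From s | b and b | l, s | l. Because l | s, l = s. Since w | l, w | s. Since w = t, t | s.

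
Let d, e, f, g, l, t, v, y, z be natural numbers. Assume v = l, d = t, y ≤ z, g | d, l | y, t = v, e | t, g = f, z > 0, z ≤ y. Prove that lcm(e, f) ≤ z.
t = v and v = l, so t = l. d = t and g | d, hence g | t. Since g = f, f | t. e | t, so lcm(e, f) | t. t = l, so lcm(e, f) | l. From y ≤ z and z ≤ y, y = z. l | y, so l | z. lcm(e, f) | l, so lcm(e, f) | z. Since z > 0, lcm(e, f) ≤ z.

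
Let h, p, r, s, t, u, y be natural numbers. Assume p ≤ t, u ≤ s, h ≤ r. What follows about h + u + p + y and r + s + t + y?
h + u + p + y ≤ r + s + t + y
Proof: h ≤ r and u ≤ s, thus h + u ≤ r + s. p ≤ t, so h + u + p ≤ r + s + t. Then h + u + p + y ≤ r + s + t + y.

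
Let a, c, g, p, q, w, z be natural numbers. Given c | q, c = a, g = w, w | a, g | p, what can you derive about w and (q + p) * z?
w | (q + p) * z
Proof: c = a and c | q, thus a | q. Since w | a, w | q. From g = w and g | p, w | p. w | q, so w | q + p. Then w | (q + p) * z.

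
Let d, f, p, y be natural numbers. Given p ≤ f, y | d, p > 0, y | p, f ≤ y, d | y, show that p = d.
From d | y and y | d, d = y. y | p and p > 0, so y ≤ p. p ≤ f and f ≤ y, so p ≤ y. y ≤ p, so y = p. d = y, so d = p. Then p = d.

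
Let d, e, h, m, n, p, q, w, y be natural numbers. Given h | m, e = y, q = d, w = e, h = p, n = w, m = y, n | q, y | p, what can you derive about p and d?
p | d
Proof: w = e and e = y, thus w = y. From h = p and h | m, p | m. m = y, so p | y. y | p, so y = p. Since w = y, w = p. n = w and n | q, so w | q. Since w = p, p | q. q = d, so p | d.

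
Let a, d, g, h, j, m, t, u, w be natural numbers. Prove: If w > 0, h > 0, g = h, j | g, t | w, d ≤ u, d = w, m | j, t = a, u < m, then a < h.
t = a and t | w, hence a | w. Since w > 0, a ≤ w. d = w and d ≤ u, so w ≤ u. u < m, so w < m. Because a ≤ w, a < m. m | j and j | g, hence m | g. From g = h, m | h. h > 0, so m ≤ h. Because a < m, a < h.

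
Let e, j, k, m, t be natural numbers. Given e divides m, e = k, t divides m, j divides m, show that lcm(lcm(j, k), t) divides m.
e = k and e divides m, so k divides m. j divides m, so lcm(j, k) divides m. Since t divides m, lcm(lcm(j, k), t) divides m.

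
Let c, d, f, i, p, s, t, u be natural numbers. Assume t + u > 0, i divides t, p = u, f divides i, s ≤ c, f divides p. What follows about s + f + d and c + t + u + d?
s + f + d ≤ c + t + u + d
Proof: f divides i and i divides t, so f divides t. Since p = u and f divides p, f divides u. Since f divides t, f divides t + u. t + u > 0, so f ≤ t + u. Then f + d ≤ t + u + d. Since s ≤ c, s + f + d ≤ c + t + u + d.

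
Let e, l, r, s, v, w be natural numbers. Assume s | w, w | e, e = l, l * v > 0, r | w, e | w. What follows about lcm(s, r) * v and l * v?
lcm(s, r) * v ≤ l * v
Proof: w | e and e | w, hence w = e. e = l, so w = l. Since s | w and r | w, lcm(s, r) | w. From w = l, lcm(s, r) | l. Then lcm(s, r) * v | l * v. From l * v > 0, lcm(s, r) * v ≤ l * v.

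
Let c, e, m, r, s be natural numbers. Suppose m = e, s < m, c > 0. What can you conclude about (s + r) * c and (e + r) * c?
(s + r) * c < (e + r) * c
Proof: m = e and s < m, so s < e. Then s + r < e + r. From c > 0, (s + r) * c < (e + r) * c.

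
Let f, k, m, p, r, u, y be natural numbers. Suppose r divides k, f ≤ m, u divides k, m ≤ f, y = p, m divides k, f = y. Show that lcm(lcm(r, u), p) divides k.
From r divides k and u divides k, lcm(r, u) divides k. Since m ≤ f and f ≤ m, m = f. f = y, so m = y. Since y = p, m = p. m divides k, so p divides k. lcm(r, u) divides k, so lcm(lcm(r, u), p) divides k.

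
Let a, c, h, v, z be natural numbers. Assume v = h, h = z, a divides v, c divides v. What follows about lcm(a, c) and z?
lcm(a, c) divides z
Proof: v = h and h = z, thus v = z. a divides v and c divides v, therefore lcm(a, c) divides v. v = z, so lcm(a, c) divides z.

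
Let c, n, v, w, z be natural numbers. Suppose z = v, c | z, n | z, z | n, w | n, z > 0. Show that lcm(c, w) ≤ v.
n | z and z | n, thus n = z. w | n, so w | z. c | z, so lcm(c, w) | z. z > 0, so lcm(c, w) ≤ z. Since z = v, lcm(c, w) ≤ v.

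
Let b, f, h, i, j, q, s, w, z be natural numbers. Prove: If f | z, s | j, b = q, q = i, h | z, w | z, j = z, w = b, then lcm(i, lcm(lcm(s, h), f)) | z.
b = q and q = i, therefore b = i. Since w = b and w | z, b | z. Since b = i, i | z. j = z and s | j, therefore s | z. h | z, so lcm(s, h) | z. f | z, so lcm(lcm(s, h), f) | z. i | z, so lcm(i, lcm(lcm(s, h), f)) | z.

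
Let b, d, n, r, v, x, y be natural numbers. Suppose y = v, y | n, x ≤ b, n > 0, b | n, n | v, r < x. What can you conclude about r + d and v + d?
r + d < v + d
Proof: r < x and x ≤ b, hence r < b. y = v and y | n, so v | n. Because n | v, n = v. b | n and n > 0, thus b ≤ n. Since n = v, b ≤ v. Since r < b, r < v. Then r + d < v + d.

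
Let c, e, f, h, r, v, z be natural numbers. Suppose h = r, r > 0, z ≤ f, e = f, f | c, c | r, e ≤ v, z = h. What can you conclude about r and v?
r ≤ v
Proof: From f | c and c | r, f | r. r > 0, so f ≤ r. Since z = h and h = r, z = r. Because z ≤ f, r ≤ f. From f ≤ r, f = r. e = f and e ≤ v, thus f ≤ v. f = r, so r ≤ v.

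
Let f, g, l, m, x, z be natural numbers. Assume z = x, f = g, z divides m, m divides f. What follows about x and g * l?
x divides g * l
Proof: z divides m and m divides f, therefore z divides f. Since f = g, z divides g. z = x, so x divides g. Then x divides g * l.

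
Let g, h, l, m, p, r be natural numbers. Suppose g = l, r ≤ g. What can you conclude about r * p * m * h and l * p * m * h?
r * p * m * h ≤ l * p * m * h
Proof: g = l and r ≤ g, so r ≤ l. Then r * p ≤ l * p. Then r * p * m ≤ l * p * m. Then r * p * m * h ≤ l * p * m * h.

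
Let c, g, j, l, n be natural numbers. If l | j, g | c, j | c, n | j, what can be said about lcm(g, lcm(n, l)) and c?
lcm(g, lcm(n, l)) | c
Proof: n | j and l | j, hence lcm(n, l) | j. j | c, so lcm(n, l) | c. g | c, so lcm(g, lcm(n, l)) | c.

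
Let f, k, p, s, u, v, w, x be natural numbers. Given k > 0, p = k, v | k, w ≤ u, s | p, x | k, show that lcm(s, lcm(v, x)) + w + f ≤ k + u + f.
p = k and s | p, therefore s | k. v | k and x | k, hence lcm(v, x) | k. s | k, so lcm(s, lcm(v, x)) | k. k > 0, so lcm(s, lcm(v, x)) ≤ k. w ≤ u, so lcm(s, lcm(v, x)) + w ≤ k + u. Then lcm(s, lcm(v, x)) + w + f ≤ k + u + f.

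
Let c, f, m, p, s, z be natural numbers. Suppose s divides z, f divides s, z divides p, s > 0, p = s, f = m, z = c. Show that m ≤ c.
p = s and z divides p, hence z divides s. s divides z, so s = z. Since z = c, s = c. Because f = m and f divides s, m divides s. Because s > 0, m ≤ s. Since s = c, m ≤ c.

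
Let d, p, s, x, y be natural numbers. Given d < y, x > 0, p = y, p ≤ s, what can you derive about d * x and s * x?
d * x < s * x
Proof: p = y and p ≤ s, therefore y ≤ s. d < y, so d < s. Combining with x > 0, by multiplying by a positive, d * x < s * x.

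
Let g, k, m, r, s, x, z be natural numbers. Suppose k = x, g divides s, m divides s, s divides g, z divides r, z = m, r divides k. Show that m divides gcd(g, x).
s divides g and g divides s, thus s = g. m divides s, so m divides g. z = m and z divides r, thus m divides r. Since r divides k, m divides k. k = x, so m divides x. m divides g, so m divides gcd(g, x).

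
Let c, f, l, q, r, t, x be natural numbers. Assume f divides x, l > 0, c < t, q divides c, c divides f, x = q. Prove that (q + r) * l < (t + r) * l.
x = q and f divides x, therefore f divides q. Since c divides f, c divides q. q divides c, so c = q. Since c < t, q < t. Then q + r < t + r. From l > 0, by multiplying by a positive, (q + r) * l < (t + r) * l.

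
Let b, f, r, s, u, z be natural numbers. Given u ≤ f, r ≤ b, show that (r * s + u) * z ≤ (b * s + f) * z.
From r ≤ b, by multiplying by a non-negative, r * s ≤ b * s. From u ≤ f, r * s + u ≤ b * s + f. By multiplying by a non-negative, (r * s + u) * z ≤ (b * s + f) * z.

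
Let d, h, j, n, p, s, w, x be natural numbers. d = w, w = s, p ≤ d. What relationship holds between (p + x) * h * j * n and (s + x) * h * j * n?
(p + x) * h * j * n ≤ (s + x) * h * j * n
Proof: From d = w and w = s, d = s. From p ≤ d, p ≤ s. Then p + x ≤ s + x. Then (p + x) * h ≤ (s + x) * h. Then (p + x) * h * j ≤ (s + x) * h * j. Then (p + x) * h * j * n ≤ (s + x) * h * j * n.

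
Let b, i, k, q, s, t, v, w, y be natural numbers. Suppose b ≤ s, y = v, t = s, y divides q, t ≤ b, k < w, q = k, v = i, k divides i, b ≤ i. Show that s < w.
From t = s and t ≤ b, s ≤ b. Since b ≤ s, b = s. y = v and v = i, hence y = i. From q = k and y divides q, y divides k. Since y = i, i divides k. k divides i, so k = i. Because k < w, i < w. Since b ≤ i, b < w. Since b = s, s < w.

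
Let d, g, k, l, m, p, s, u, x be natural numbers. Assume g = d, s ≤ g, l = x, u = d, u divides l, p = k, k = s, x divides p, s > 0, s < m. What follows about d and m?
d < m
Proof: Because g = d and s ≤ g, s ≤ d. u = d and u divides l, hence d divides l. l = x, so d divides x. Since p = k and k = s, p = s. Since x divides p, x divides s. Since d divides x, d divides s. Since s > 0, d ≤ s. Since s ≤ d, s = d. s < m, so d < m.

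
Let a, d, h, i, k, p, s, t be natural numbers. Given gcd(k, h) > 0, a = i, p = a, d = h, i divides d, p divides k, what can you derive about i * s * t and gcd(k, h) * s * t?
i * s * t ≤ gcd(k, h) * s * t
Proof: Because p = a and p divides k, a divides k. a = i, so i divides k. d = h and i divides d, therefore i divides h. Because i divides k, i divides gcd(k, h). Since gcd(k, h) > 0, i ≤ gcd(k, h). By multiplying by a non-negative, i * s ≤ gcd(k, h) * s. By multiplying by a non-negative, i * s * t ≤ gcd(k, h) * s * t.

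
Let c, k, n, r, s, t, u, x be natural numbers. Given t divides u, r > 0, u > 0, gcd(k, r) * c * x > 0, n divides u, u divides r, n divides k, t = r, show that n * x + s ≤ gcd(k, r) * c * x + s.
Because u divides r and r > 0, u ≤ r. t = r and t divides u, therefore r divides u. u > 0, so r ≤ u. u ≤ r, so u = r. n divides u, so n divides r. n divides k, so n divides gcd(k, r). Then n divides gcd(k, r) * c. Then n * x divides gcd(k, r) * c * x. Because gcd(k, r) * c * x > 0, n * x ≤ gcd(k, r) * c * x. Then n * x + s ≤ gcd(k, r) * c * x + s.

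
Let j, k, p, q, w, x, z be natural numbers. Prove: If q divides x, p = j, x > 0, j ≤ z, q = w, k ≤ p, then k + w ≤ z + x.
p = j and k ≤ p, hence k ≤ j. Since j ≤ z, k ≤ z. q divides x and x > 0, hence q ≤ x. Since q = w, w ≤ x. k ≤ z, so k + w ≤ z + x.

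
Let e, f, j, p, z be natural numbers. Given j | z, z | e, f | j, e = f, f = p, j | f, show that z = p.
e = f and z | e, therefore z | f. j | f and f | j, thus j = f. j | z, so f | z. Since z | f, z = f. Since f = p, z = p.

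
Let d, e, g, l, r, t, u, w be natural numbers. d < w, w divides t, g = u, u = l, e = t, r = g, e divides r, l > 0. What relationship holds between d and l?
d < l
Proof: g = u and u = l, so g = l. r = g and e divides r, so e divides g. Since e = t, t divides g. Since g = l, t divides l. Since w divides t, w divides l. l > 0, so w ≤ l. Because d < w, d < l.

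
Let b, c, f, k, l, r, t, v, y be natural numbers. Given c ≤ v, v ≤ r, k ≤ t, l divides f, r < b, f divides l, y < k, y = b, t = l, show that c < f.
c ≤ v and v ≤ r, thus c ≤ r. l divides f and f divides l, thus l = f. Since y = b and y < k, b < k. t = l and k ≤ t, hence k ≤ l. b < k, so b < l. From l = f, b < f. Since r < b, r < f. Since c ≤ r, c < f.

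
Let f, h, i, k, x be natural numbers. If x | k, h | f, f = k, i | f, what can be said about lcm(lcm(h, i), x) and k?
lcm(lcm(h, i), x) | k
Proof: Since h | f and i | f, lcm(h, i) | f. Since f = k, lcm(h, i) | k. x | k, so lcm(lcm(h, i), x) | k.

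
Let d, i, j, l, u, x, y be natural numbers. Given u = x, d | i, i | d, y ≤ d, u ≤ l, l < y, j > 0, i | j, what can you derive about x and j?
x < j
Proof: Because u = x and u ≤ l, x ≤ l. l < y and y ≤ d, hence l < d. x ≤ l, so x < d. i | d and d | i, therefore i = d. From i | j, d | j. Since j > 0, d ≤ j. x < d, so x < j.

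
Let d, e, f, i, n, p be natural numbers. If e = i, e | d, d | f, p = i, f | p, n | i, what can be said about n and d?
n | d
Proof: Because e = i and e | d, i | d. Since p = i and f | p, f | i. d | f, so d | i. i | d, so i = d. Since n | i, n | d.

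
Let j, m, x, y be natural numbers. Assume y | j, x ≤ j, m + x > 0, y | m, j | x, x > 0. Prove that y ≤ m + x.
Because j | x and x > 0, j ≤ x. x ≤ j, so j = x. y | j, so y | x. Since y | m, y | m + x. Since m + x > 0, y ≤ m + x.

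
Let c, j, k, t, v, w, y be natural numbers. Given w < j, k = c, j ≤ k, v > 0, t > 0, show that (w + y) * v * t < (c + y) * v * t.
k = c and j ≤ k, therefore j ≤ c. w < j, so w < c. Then w + y < c + y. Since v > 0, by multiplying by a positive, (w + y) * v < (c + y) * v. Since t > 0, by multiplying by a positive, (w + y) * v * t < (c + y) * v * t.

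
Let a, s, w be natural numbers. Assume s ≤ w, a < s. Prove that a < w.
a < s and s ≤ w. By transitivity, a < w.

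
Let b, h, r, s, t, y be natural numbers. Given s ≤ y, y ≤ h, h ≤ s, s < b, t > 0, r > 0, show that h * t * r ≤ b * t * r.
s ≤ y and y ≤ h, thus s ≤ h. h ≤ s, so s = h. Since s < b, h < b. t > 0, so h * t < b * t. Since r > 0, h * t * r < b * t * r. Then h * t * r ≤ b * t * r.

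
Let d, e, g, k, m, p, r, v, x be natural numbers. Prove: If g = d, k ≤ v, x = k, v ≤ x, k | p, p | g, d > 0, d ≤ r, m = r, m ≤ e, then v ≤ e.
Since x = k and v ≤ x, v ≤ k. Because k ≤ v, k = v. k | p and p | g, thus k | g. Since k = v, v | g. g = d, so v | d. d > 0, so v ≤ d. Since d ≤ r, v ≤ r. m = r and m ≤ e, so r ≤ e. v ≤ r, so v ≤ e.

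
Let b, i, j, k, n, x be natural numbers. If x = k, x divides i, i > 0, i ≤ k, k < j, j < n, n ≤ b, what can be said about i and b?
i < b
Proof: From x = k and x divides i, k divides i. Since i > 0, k ≤ i. From i ≤ k, k = i. k < j and j < n, thus k < n. Since k = i, i < n. n ≤ b, so i < b.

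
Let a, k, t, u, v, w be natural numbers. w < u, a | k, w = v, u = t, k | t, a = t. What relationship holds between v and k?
v < k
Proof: Because a = t and a | k, t | k. k | t, so t = k. Since u = t, u = k. w = v and w < u, therefore v < u. u = k, so v < k.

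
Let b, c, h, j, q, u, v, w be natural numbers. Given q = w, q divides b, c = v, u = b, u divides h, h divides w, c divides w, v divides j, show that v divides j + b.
q = w and q divides b, thus w divides b. u = b and u divides h, so b divides h. Since h divides w, b divides w. Since w divides b, w = b. Since c divides w, c divides b. c = v, so v divides b. v divides j, so v divides j + b.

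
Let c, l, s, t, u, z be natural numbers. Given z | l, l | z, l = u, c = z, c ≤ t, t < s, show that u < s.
z | l and l | z, hence z = l. Since l = u, z = u. c ≤ t and t < s, so c < s. c = z, so z < s. z = u, so u < s.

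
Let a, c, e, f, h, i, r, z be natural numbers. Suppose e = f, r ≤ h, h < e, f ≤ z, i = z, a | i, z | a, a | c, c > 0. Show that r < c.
r ≤ h and h < e, therefore r < e. Since e = f, r < f. Since f ≤ z, r < z. i = z and a | i, thus a | z. z | a, so a = z. From a | c and c > 0, a ≤ c. From a = z, z ≤ c. r < z, so r < c.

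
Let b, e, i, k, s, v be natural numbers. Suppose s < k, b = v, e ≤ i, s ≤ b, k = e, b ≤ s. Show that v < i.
Since s ≤ b and b ≤ s, s = b. b = v, so s = v. k = e and s < k, thus s < e. e ≤ i, so s < i. Since s = v, v < i.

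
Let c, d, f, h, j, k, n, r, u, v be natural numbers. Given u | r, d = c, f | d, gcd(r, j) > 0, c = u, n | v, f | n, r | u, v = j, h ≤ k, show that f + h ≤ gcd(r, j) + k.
From d = c and c = u, d = u. Because u | r and r | u, u = r. Since d = u, d = r. f | d, so f | r. Since v = j and n | v, n | j. f | n, so f | j. f | r, so f | gcd(r, j). From gcd(r, j) > 0, f ≤ gcd(r, j). Since h ≤ k, f + h ≤ gcd(r, j) + k.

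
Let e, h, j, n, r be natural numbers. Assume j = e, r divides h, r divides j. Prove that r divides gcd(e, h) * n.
Because j = e and r divides j, r divides e. Since r divides h, r divides gcd(e, h). Then r divides gcd(e, h) * n.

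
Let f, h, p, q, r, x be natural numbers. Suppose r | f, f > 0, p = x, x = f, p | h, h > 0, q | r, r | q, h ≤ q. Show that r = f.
r | f and f > 0, hence r ≤ f. Because p = x and x = f, p = f. p | h and h > 0, thus p ≤ h. q | r and r | q, so q = r. Since h ≤ q, h ≤ r. p ≤ h, so p ≤ r. Since p = f, f ≤ r. From r ≤ f, r = f.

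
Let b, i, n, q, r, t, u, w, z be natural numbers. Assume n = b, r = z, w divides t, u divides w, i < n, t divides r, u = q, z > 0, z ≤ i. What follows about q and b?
q < b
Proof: w divides t and t divides r, hence w divides r. From r = z, w divides z. Because u divides w, u divides z. u = q, so q divides z. Since z > 0, q ≤ z. z ≤ i and i < n, therefore z < n. q ≤ z, so q < n. Since n = b, q < b.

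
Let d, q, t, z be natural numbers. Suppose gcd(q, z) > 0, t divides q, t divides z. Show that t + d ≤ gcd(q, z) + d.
t divides q and t divides z, thus t divides gcd(q, z). gcd(q, z) > 0, so t ≤ gcd(q, z). Then t + d ≤ gcd(q, z) + d.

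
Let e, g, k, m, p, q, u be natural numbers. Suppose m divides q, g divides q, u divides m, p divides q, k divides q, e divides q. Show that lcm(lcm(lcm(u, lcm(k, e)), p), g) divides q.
u divides m and m divides q, thus u divides q. k divides q and e divides q, hence lcm(k, e) divides q. u divides q, so lcm(u, lcm(k, e)) divides q. Since p divides q, lcm(lcm(u, lcm(k, e)), p) divides q. From g divides q, lcm(lcm(lcm(u, lcm(k, e)), p), g) divides q.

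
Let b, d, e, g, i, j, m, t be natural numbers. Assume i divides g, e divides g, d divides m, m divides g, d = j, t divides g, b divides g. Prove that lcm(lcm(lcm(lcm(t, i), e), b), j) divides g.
Because t divides g and i divides g, lcm(t, i) divides g. Since e divides g, lcm(lcm(t, i), e) divides g. b divides g, so lcm(lcm(lcm(t, i), e), b) divides g. d = j and d divides m, so j divides m. m divides g, so j divides g. lcm(lcm(lcm(t, i), e), b) divides g, so lcm(lcm(lcm(lcm(t, i), e), b), j) divides g.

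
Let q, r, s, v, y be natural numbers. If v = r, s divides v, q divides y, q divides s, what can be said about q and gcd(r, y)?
q divides gcd(r, y)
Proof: Because q divides s and s divides v, q divides v. Because v = r, q divides r. q divides y, so q divides gcd(r, y).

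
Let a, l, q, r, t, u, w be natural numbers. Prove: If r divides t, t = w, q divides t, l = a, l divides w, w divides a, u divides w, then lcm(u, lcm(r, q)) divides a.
l = a and l divides w, hence a divides w. Since w divides a, w = a. Since r divides t and q divides t, lcm(r, q) divides t. Since t = w, lcm(r, q) divides w. Since u divides w, lcm(u, lcm(r, q)) divides w. w = a, so lcm(u, lcm(r, q)) divides a.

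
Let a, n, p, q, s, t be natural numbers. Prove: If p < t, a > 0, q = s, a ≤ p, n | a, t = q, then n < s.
Because t = q and q = s, t = s. n | a and a > 0, thus n ≤ a. Because a ≤ p and p < t, a < t. Because n ≤ a, n < t. Since t = s, n < s.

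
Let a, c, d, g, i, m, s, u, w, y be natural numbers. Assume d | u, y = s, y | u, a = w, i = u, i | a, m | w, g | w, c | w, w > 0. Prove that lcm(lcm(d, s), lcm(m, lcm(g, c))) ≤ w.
y = s and y | u, therefore s | u. Since d | u, lcm(d, s) | u. Since i = u and i | a, u | a. a = w, so u | w. Because lcm(d, s) | u, lcm(d, s) | w. g | w and c | w, thus lcm(g, c) | w. m | w, so lcm(m, lcm(g, c)) | w. Since lcm(d, s) | w, lcm(lcm(d, s), lcm(m, lcm(g, c))) | w. From w > 0, lcm(lcm(d, s), lcm(m, lcm(g, c))) ≤ w.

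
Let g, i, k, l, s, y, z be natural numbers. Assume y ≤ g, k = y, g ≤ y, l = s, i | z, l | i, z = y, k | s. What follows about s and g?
s = g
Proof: l = s and l | i, therefore s | i. z = y and i | z, thus i | y. Because s | i, s | y. k = y and k | s, hence y | s. Because s | y, s = y. y ≤ g and g ≤ y, thus y = g. Because s = y, s = g.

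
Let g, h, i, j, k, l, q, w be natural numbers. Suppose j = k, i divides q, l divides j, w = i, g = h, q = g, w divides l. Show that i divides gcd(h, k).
Because q = g and g = h, q = h. i divides q, so i divides h. w = i and w divides l, so i divides l. Because j = k and l divides j, l divides k. Since i divides l, i divides k. i divides h, so i divides gcd(h, k).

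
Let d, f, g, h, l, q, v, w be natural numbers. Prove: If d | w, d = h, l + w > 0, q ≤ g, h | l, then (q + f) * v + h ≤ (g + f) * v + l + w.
q ≤ g, hence q + f ≤ g + f. Then (q + f) * v ≤ (g + f) * v. d = h and d | w, thus h | w. Since h | l, h | l + w. Since l + w > 0, h ≤ l + w. From (q + f) * v ≤ (g + f) * v, (q + f) * v + h ≤ (g + f) * v + l + w.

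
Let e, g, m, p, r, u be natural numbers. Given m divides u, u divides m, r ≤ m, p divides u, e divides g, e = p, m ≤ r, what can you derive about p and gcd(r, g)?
p divides gcd(r, g)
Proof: u divides m and m divides u, so u = m. Because m ≤ r and r ≤ m, m = r. Since u = m, u = r. p divides u, so p divides r. e = p and e divides g, therefore p divides g. p divides r, so p divides gcd(r, g).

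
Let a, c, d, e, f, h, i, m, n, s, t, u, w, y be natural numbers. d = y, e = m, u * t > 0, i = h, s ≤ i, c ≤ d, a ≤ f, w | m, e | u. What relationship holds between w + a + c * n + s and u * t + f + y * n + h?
w + a + c * n + s ≤ u * t + f + y * n + h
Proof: e = m and e | u, therefore m | u. w | m, so w | u. Then w | u * t. u * t > 0, so w ≤ u * t. d = y and c ≤ d, thus c ≤ y. Then c * n ≤ y * n. From a ≤ f, a + c * n ≤ f + y * n. w ≤ u * t, so w + a + c * n ≤ u * t + f + y * n. i = h and s ≤ i, thus s ≤ h. Since w + a + c * n ≤ u * t + f + y * n, w + a + c * n + s ≤ u * t + f + y * n + h.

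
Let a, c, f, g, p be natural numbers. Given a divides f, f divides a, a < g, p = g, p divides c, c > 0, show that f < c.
a divides f and f divides a, hence a = f. a < g, so f < g. p divides c and c > 0, so p ≤ c. Since p = g, g ≤ c. f < g, so f < c.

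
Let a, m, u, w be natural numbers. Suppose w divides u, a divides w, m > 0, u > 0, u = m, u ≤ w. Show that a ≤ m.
Since w divides u and u > 0, w ≤ u. u ≤ w, so w = u. u = m, so w = m. From a divides w, a divides m. m > 0, so a ≤ m.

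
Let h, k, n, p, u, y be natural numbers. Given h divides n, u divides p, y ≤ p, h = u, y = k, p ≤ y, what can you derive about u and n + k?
u divides n + k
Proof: Since h = u and h divides n, u divides n. p ≤ y and y ≤ p, hence p = y. y = k, so p = k. Since u divides p, u divides k. u divides n, so u divides n + k.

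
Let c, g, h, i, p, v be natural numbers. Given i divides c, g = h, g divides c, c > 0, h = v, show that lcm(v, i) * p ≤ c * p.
Since g = h and h = v, g = v. g divides c, so v divides c. Because i divides c, lcm(v, i) divides c. c > 0, so lcm(v, i) ≤ c. By multiplying by a non-negative, lcm(v, i) * p ≤ c * p.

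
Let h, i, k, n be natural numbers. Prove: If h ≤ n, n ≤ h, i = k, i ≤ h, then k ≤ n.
h ≤ n and n ≤ h, therefore h = n. i = k and i ≤ h, so k ≤ h. Since h = n, k ≤ n.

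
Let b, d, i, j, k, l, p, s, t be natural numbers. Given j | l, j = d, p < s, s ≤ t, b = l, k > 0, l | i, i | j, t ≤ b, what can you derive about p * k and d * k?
p * k < d * k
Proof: l | i and i | j, hence l | j. j | l, so l = j. Since j = d, l = d. Since b = l, b = d. p < s and s ≤ t, therefore p < t. Since t ≤ b, p < b. Since b = d, p < d. Since k > 0, p * k < d * k.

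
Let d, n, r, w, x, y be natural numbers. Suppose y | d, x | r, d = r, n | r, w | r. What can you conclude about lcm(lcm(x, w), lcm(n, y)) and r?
lcm(lcm(x, w), lcm(n, y)) | r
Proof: x | r and w | r, therefore lcm(x, w) | r. d = r and y | d, so y | r. Because n | r, lcm(n, y) | r. lcm(x, w) | r, so lcm(lcm(x, w), lcm(n, y)) | r.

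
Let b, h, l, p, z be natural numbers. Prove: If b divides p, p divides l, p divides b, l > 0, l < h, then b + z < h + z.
Since p divides b and b divides p, p = b. p divides l and l > 0, therefore p ≤ l. Since l < h, p < h. p = b, so b < h. Then b + z < h + z.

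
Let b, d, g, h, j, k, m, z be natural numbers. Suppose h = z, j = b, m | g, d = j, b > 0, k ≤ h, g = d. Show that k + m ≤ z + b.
From h = z and k ≤ h, k ≤ z. From d = j and j = b, d = b. Because g = d, g = b. m | g, so m | b. b > 0, so m ≤ b. Since k ≤ z, k + m ≤ z + b.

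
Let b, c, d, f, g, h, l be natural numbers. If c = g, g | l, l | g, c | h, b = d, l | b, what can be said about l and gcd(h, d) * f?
l | gcd(h, d) * f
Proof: g | l and l | g, hence g = l. Since c = g, c = l. Since c | h, l | h. b = d and l | b, hence l | d. l | h, so l | gcd(h, d). Then l | gcd(h, d) * f.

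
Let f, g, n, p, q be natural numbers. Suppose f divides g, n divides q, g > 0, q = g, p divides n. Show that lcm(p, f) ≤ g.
p divides n and n divides q, so p divides q. Because q = g, p divides g. Since f divides g, lcm(p, f) divides g. Since g > 0, lcm(p, f) ≤ g.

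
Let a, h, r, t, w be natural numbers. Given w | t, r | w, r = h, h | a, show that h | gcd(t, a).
r | w and w | t, thus r | t. r = h, so h | t. Since h | a, h | gcd(t, a).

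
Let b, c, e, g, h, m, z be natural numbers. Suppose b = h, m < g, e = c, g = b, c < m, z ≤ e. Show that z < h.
Because e = c and z ≤ e, z ≤ c. Since c < m, z < m. g = b and b = h, thus g = h. Since m < g, m < h. Since z < m, z < h.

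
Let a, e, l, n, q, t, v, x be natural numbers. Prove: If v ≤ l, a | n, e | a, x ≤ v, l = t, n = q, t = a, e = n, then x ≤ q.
e = n and e | a, thus n | a. Since a | n, a = n. From t = a, t = n. n = q, so t = q. l = t and v ≤ l, so v ≤ t. Since t = q, v ≤ q. Since x ≤ v, x ≤ q.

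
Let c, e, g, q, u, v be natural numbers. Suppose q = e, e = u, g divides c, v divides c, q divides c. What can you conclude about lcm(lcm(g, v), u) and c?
lcm(lcm(g, v), u) divides c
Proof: g divides c and v divides c, therefore lcm(g, v) divides c. q = e and e = u, thus q = u. q divides c, so u divides c. Since lcm(g, v) divides c, lcm(lcm(g, v), u) divides c.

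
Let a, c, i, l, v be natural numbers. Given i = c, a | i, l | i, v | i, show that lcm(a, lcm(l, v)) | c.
From l | i and v | i, lcm(l, v) | i. Because a | i, lcm(a, lcm(l, v)) | i. From i = c, lcm(a, lcm(l, v)) | c.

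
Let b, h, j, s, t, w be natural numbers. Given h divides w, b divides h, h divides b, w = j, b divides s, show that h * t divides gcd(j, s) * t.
Since w = j and h divides w, h divides j. b divides h and h divides b, so b = h. Since b divides s, h divides s. Since h divides j, h divides gcd(j, s). Then h * t divides gcd(j, s) * t.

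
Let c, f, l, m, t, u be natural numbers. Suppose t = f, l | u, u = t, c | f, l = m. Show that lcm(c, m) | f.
u = t and t = f, therefore u = f. l = m and l | u, therefore m | u. u = f, so m | f. c | f, so lcm(c, m) | f.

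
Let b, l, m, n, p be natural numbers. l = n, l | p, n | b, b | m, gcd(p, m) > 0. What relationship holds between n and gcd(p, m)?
n ≤ gcd(p, m)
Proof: Since l = n and l | p, n | p. n | b and b | m, therefore n | m. Since n | p, n | gcd(p, m). Since gcd(p, m) > 0, n ≤ gcd(p, m).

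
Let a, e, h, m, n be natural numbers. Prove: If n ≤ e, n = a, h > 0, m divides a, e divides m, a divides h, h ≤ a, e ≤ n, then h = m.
a divides h and h > 0, therefore a ≤ h. From h ≤ a, h = a. From e ≤ n and n ≤ e, e = n. n = a, so e = a. e divides m, so a divides m. Since m divides a, a = m. h = a, so h = m.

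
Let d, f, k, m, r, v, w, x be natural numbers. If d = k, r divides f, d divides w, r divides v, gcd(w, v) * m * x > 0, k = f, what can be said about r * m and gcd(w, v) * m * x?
r * m ≤ gcd(w, v) * m * x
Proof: Because d = k and k = f, d = f. Because d divides w, f divides w. r divides f, so r divides w. Since r divides v, r divides gcd(w, v). Then r * m divides gcd(w, v) * m. Then r * m divides gcd(w, v) * m * x. gcd(w, v) * m * x > 0, so r * m ≤ gcd(w, v) * m * x.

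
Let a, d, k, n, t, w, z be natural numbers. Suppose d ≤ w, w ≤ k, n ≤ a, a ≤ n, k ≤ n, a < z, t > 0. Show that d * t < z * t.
Because n ≤ a and a ≤ n, n = a. Since k ≤ n, k ≤ a. a < z, so k < z. w ≤ k, so w < z. Since d ≤ w, d < z. t > 0, so d * t < z * t.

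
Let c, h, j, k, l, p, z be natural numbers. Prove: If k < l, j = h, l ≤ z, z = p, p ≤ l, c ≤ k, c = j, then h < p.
From c = j and j = h, c = h. Because c ≤ k, h ≤ k. Because z = p and l ≤ z, l ≤ p. p ≤ l, so l = p. Since k < l, k < p. Since h ≤ k, h < p.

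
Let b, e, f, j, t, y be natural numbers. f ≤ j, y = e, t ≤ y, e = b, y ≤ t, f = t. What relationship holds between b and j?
b ≤ j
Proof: t ≤ y and y ≤ t, thus t = y. y = e, so t = e. e = b, so t = b. f = t and f ≤ j, hence t ≤ j. t = b, so b ≤ j.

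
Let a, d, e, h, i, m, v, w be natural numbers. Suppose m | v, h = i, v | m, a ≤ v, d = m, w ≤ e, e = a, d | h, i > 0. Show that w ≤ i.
Because e = a and w ≤ e, w ≤ a. a ≤ v, so w ≤ v. m | v and v | m, so m = v. d = m and d | h, hence m | h. h = i, so m | i. m = v, so v | i. i > 0, so v ≤ i. Since w ≤ v, w ≤ i.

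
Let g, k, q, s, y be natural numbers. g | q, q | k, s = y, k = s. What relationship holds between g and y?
g | y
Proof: g | q and q | k, hence g | k. k = s, so g | s. From s = y, g | y.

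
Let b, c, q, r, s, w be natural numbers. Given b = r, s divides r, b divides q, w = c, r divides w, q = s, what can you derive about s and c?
s divides c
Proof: q = s and b divides q, hence b divides s. Since b = r, r divides s. Since s divides r, r = s. r divides w, so s divides w. w = c, so s divides c.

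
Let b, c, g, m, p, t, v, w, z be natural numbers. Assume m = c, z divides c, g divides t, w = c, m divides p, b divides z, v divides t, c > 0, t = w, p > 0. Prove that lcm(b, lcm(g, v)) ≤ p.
b divides z and z divides c, therefore b divides c. From g divides t and v divides t, lcm(g, v) divides t. t = w, so lcm(g, v) divides w. w = c, so lcm(g, v) divides c. Since b divides c, lcm(b, lcm(g, v)) divides c. Since c > 0, lcm(b, lcm(g, v)) ≤ c. m = c and m divides p, therefore c divides p. Since p > 0, c ≤ p. Since lcm(b, lcm(g, v)) ≤ c, lcm(b, lcm(g, v)) ≤ p.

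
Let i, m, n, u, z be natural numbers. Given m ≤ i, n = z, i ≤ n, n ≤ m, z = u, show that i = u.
Because n ≤ m and m ≤ i, n ≤ i. i ≤ n, so i = n. Since n = z, i = z. Since z = u, i = u.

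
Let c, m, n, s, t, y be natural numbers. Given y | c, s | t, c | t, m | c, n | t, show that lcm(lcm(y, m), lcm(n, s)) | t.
y | c and m | c, so lcm(y, m) | c. Because c | t, lcm(y, m) | t. Because n | t and s | t, lcm(n, s) | t. lcm(y, m) | t, so lcm(lcm(y, m), lcm(n, s)) | t.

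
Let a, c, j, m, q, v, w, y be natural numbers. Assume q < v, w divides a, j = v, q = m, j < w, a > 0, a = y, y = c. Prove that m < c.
Because q = m and q < v, m < v. a = y and y = c, so a = c. w divides a and a > 0, hence w ≤ a. a = c, so w ≤ c. From j < w, j < c. Since j = v, v < c. Since m < v, m < c.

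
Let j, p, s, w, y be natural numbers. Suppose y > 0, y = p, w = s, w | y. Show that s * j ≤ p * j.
w = s and w | y, thus s | y. Since y > 0, s ≤ y. Since y = p, s ≤ p. Then s * j ≤ p * j.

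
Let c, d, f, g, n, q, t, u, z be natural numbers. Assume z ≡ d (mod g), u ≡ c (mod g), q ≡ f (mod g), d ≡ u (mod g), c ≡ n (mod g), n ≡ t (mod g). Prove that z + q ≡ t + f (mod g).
z ≡ d (mod g) and d ≡ u (mod g), therefore z ≡ u (mod g). Since u ≡ c (mod g), z ≡ c (mod g). c ≡ n (mod g), so z ≡ n (mod g). Since n ≡ t (mod g), z ≡ t (mod g). Because q ≡ f (mod g), z + q ≡ t + f (mod g).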